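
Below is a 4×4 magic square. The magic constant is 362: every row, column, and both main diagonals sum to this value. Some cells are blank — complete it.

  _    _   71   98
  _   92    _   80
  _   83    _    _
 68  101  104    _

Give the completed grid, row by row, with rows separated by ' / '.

From row 4, 362 − (68 + 101 + 104) gives (4,4) = 89.
Using column 2: 92 + 83 + 101 + ? → (1,2) = 362 − 276 = 86.
The remaining cell in column 4 is (3,4) = 362 − 267 = 95.
From anti-diagonal, 362 − (98 + 83 + 68) gives (2,3) = 113.
Using row 1: 86 + 71 + 98 + ? → (1,1) = 362 − 255 = 107.
From row 2, 362 − (92 + 113 + 80) gives (2,1) = 77.
Column 1: 107 + 77 + 68 + ? = 362, so (3,1) = 110.
Column 3: 71 + 113 + 104 + ? = 362, so (3,3) = 74.

107 86 71 98 / 77 92 113 80 / 110 83 74 95 / 68 101 104 89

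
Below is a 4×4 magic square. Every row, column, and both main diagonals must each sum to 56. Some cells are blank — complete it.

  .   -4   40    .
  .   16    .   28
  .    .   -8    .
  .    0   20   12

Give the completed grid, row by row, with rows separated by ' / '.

The remaining cell in row 4 is (4,1) = 56 − 32 = 24.
The remaining cell in column 2 is (3,2) = 56 − 12 = 44.
Column 3 must total 56; the given cells sum to 52, so (2,3) = 4.
The remaining cell in main diagonal is (1,1) = 56 − 20 = 36.
Anti-diagonal needs 56; the known cells sum to 72, so (1,4) = -16.
The remaining cell in row 2 is (2,1) = 56 − 48 = 8.
From column 1, 56 − (36 + 8 + 24) gives (3,1) = -12.
From column 4, 56 − (-16 + 28 + 12) gives (3,4) = 32.

36 -4 40 -16 / 8 16 4 28 / -12 44 -8 32 / 24 0 20 12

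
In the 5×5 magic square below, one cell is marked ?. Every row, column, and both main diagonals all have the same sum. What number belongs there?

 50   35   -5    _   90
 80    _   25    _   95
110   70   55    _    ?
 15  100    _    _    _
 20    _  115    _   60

Column 1 is complete and sums to 275; that is the magic constant.
Row 1: 50 + 35 + (-5) + 90 + ? = 275, so (1,4) = 105.
The remaining cell in column 3 is (4,3) = 275 − 190 = 85.
Anti-diagonal: 90 + 55 + 100 + 20 + ? = 275, so (2,4) = 10.
Row 2 needs 275; the known cells sum to 210, so (2,2) = 65.
The remaining cell in column 2 is (5,2) = 275 − 270 = 5.
Main diagonal must total 275; the given cells sum to 230, so (4,4) = 45.
From row 4, 275 − (15 + 100 + 85 + 45) gives (4,5) = 30.
The remaining cell in row 5 is (5,4) = 275 − 200 = 75.
Using column 4: 105 + 10 + 45 + 75 + ? → (3,4) = 275 − 235 = 40.
The remaining cell in column 5 is (3,5) = 275 − 275 = 0.

0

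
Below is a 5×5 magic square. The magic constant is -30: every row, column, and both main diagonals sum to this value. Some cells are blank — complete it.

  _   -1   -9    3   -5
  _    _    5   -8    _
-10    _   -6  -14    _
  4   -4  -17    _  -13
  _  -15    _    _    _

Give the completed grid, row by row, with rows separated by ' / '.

Row 1: -1 + (-9) + 3 + (-5) + ? = -30, so (1,1) = -18.
From row 4, -30 − (4 + (-4) + (-17) + (-13)) gives (4,4) = 0.
Column 3: -9 + 5 + (-6) + (-17) + ? = -30, so (5,3) = -3.
Using column 4: 3 + (-8) + (-14) + 0 + ? → (5,4) = -30 − (-19) = -11.
From anti-diagonal, -30 − (-5 + (-8) + (-6) + (-4)) gives (5,1) = -7.
Row 5 needs -30; the known cells sum to -36, so (5,5) = 6.
Column 1: -18 + (-10) + 4 + (-7) + ? = -30, so (2,1) = 1.
From main diagonal, -30 − (-18 + (-6) + 0 + 6) gives (2,2) = -12.
The remaining cell in row 2 is (2,5) = -30 − (-14) = -16.
The remaining cell in column 2 is (3,2) = -30 − (-32) = 2.
Column 5: -5 + (-16) + (-13) + 6 + ? = -30, so (3,5) = -2.

-18 -1 -9 3 -5 / 1 -12 5 -8 -16 / -10 2 -6 -14 -2 / 4 -4 -17 0 -13 / -7 -15 -3 -11 6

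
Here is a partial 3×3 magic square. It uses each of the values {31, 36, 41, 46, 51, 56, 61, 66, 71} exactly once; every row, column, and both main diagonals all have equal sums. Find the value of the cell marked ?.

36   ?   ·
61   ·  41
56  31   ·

The 9 entries sum to 459, so each line sums to 459/3 = 153.
Row 2: 61 + 41 + ? = 153, so (2,2) = 51.
From row 3, 153 − (56 + 31) gives (3,3) = 66.
The remaining cell in column 2 is (1,2) = 153 − 82 = 71.

71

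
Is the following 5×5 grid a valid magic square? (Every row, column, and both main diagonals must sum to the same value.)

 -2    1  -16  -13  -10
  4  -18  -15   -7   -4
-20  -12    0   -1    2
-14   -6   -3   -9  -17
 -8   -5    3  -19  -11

No — row 3 sums to -31 but column 4 sums to -49.

Row 1: -2 + 1 + (-16) + (-13) + (-10) = -40.
Row 2: 4 + (-18) + (-15) + (-7) + (-4) = -40.
Row 3: -20 + (-12) + 0 + (-1) + 2 = -31.
Row 4: -14 + (-6) + (-3) + (-9) + (-17) = -49.
Row 5: -8 + (-5) + 3 + (-19) + (-11) = -40.
Column 1: -2 + 4 + (-20) + (-14) + (-8) = -40.
Column 2: 1 + (-18) + (-12) + (-6) + (-5) = -40.
Column 3: -16 + (-15) + 0 + (-3) + 3 = -31.
Column 4: -13 + (-7) + (-1) + (-9) + (-19) = -49.
Column 5: -10 + (-4) + 2 + (-17) + (-11) = -40.
Main diagonal: -2 + (-18) + 0 + (-9) + (-11) = -40.
Anti-diagonal: -10 + (-7) + 0 + (-6) + (-8) = -31.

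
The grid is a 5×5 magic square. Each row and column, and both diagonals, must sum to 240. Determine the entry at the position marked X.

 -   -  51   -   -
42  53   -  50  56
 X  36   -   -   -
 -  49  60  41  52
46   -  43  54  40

55

Using row 2: 42 + 53 + 50 + 56 + ? → (2,3) = 240 − 201 = 39.
Row 4 must total 240; the given cells sum to 202, so (4,1) = 38.
Row 5 must total 240; the given cells sum to 183, so (5,2) = 57.
Using column 2: 53 + 36 + 49 + 57 + ? → (1,2) = 240 − 195 = 45.
From column 3, 240 − (51 + 39 + 60 + 43) gives (3,3) = 47.
Main diagonal needs 240; the known cells sum to 181, so (1,1) = 59.
Anti-diagonal needs 240; the known cells sum to 192, so (1,5) = 48.
Row 1 needs 240; the known cells sum to 203, so (1,4) = 37.
From column 1, 240 − (59 + 42 + 38 + 46) gives (3,1) = 55.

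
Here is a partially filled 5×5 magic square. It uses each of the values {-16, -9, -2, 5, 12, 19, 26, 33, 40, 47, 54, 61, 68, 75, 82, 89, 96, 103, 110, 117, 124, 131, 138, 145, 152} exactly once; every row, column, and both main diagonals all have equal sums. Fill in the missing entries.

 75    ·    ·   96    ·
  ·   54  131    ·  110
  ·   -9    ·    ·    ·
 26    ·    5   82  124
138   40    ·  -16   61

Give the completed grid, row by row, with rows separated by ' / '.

75 152 19 96 -2 / 12 54 131 33 110 / 89 -9 68 145 47 / 26 103 5 82 124 / 138 40 117 -16 61

The 25 entries sum to 1700, so each line sums to 1700/5 = 340.
Row 4 needs 340; the known cells sum to 237, so (4,2) = 103.
Row 5: 138 + 40 + (-16) + 61 + ? = 340, so (5,3) = 117.
Column 2 needs 340; the known cells sum to 188, so (1,2) = 152.
The remaining cell in main diagonal is (3,3) = 340 − 272 = 68.
Column 3: 131 + 68 + 5 + 117 + ? = 340, so (1,3) = 19.
From row 1, 340 − (75 + 152 + 19 + 96) gives (1,5) = -2.
Column 5: -2 + 110 + 124 + 61 + ? = 340, so (3,5) = 47.
Anti-diagonal: -2 + 68 + 103 + 138 + ? = 340, so (2,4) = 33.
Using row 2: 54 + 131 + 33 + 110 + ? → (2,1) = 340 − 328 = 12.
Column 1 must total 340; the given cells sum to 251, so (3,1) = 89.
Column 4 needs 340; the known cells sum to 195, so (3,4) = 145.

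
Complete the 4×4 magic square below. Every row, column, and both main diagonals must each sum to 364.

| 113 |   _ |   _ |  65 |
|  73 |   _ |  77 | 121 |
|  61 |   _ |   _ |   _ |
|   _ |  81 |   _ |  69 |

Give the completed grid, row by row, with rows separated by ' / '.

Using row 2: 73 + 77 + 121 + ? → (2,2) = 364 − 271 = 93.
The remaining cell in column 1 is (4,1) = 364 − 247 = 117.
Using column 4: 65 + 121 + 69 + ? → (3,4) = 364 − 255 = 109.
Main diagonal: 113 + 93 + 69 + ? = 364, so (3,3) = 89.
Anti-diagonal must total 364; the given cells sum to 259, so (3,2) = 105.
Row 4 needs 364; the known cells sum to 267, so (4,3) = 97.
Column 2 must total 364; the given cells sum to 279, so (1,2) = 85.
Column 3: 77 + 89 + 97 + ? = 364, so (1,3) = 101.

113 85 101 65 / 73 93 77 121 / 61 105 89 109 / 117 81 97 69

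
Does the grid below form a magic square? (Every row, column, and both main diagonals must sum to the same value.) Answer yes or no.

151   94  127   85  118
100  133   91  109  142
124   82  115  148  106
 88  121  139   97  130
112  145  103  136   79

Yes

Row 1: 151 + 94 + 127 + 85 + 118 = 575.
Row 2: 100 + 133 + 91 + 109 + 142 = 575.
Row 3: 124 + 82 + 115 + 148 + 106 = 575.
Row 4: 88 + 121 + 139 + 97 + 130 = 575.
Row 5: 112 + 145 + 103 + 136 + 79 = 575.
Column 1: 151 + 100 + 124 + 88 + 112 = 575.
Column 2: 94 + 133 + 82 + 121 + 145 = 575.
Column 3: 127 + 91 + 115 + 139 + 103 = 575.
Column 4: 85 + 109 + 148 + 97 + 136 = 575.
Column 5: 118 + 142 + 106 + 130 + 79 = 575.
Main diagonal: 151 + 133 + 115 + 97 + 79 = 575.
Anti-diagonal: 118 + 109 + 115 + 121 + 112 = 575.
All lines sum to 575.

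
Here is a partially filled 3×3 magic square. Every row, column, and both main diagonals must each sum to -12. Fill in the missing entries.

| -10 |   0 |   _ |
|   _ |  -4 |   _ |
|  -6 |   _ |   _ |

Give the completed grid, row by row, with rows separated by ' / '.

Using row 1: -10 + 0 + ? → (1,3) = -12 − (-10) = -2.
Column 1: -10 + (-6) + ? = -12, so (2,1) = 4.
Column 2 needs -12; the known cells sum to -4, so (3,2) = -8.
Main diagonal must total -12; the given cells sum to -14, so (3,3) = 2.
Row 2: 4 + (-4) + ? = -12, so (2,3) = -12.

-10 0 -2 / 4 -4 -12 / -6 -8 2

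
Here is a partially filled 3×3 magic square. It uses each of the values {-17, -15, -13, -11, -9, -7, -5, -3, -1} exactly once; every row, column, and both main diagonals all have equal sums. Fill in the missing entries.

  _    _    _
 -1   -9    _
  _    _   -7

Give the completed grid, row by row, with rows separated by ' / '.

The 9 entries sum to -81, so each line sums to -81/3 = -27.
Row 2 must total -27; the given cells sum to -10, so (2,3) = -17.
Column 3 must total -27; the given cells sum to -24, so (1,3) = -3.
Using main diagonal: -9 + (-7) + ? → (1,1) = -27 − (-16) = -11.
Anti-diagonal must total -27; the given cells sum to -12, so (3,1) = -15.
From row 1, -27 − (-11 + (-3)) gives (1,2) = -13.
Row 3 must total -27; the given cells sum to -22, so (3,2) = -5.

-11 -13 -3 / -1 -9 -17 / -15 -5 -7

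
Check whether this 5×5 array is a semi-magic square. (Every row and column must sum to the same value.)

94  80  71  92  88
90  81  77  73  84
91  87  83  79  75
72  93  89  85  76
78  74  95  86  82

No — row 4 sums to 415 but row 1 sums to 425.

Row 1: 94 + 80 + 71 + 92 + 88 = 425.
Row 2: 90 + 81 + 77 + 73 + 84 = 405.
Row 3: 91 + 87 + 83 + 79 + 75 = 415.
Row 4: 72 + 93 + 89 + 85 + 76 = 415.
Row 5: 78 + 74 + 95 + 86 + 82 = 415.
Column 1: 94 + 90 + 91 + 72 + 78 = 425.
Column 2: 80 + 81 + 87 + 93 + 74 = 415.
Column 3: 71 + 77 + 83 + 89 + 95 = 415.
Column 4: 92 + 73 + 79 + 85 + 86 = 415.
Column 5: 88 + 84 + 75 + 76 + 82 = 405.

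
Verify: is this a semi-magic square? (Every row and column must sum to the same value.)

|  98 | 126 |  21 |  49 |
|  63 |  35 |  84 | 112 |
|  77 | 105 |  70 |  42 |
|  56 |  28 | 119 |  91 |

Yes

Row 1: 98 + 126 + 21 + 49 = 294.
Row 2: 63 + 35 + 84 + 112 = 294.
Row 3: 77 + 105 + 70 + 42 = 294.
Row 4: 56 + 28 + 119 + 91 = 294.
Column 1: 98 + 63 + 77 + 56 = 294.
Column 2: 126 + 35 + 105 + 28 = 294.
Column 3: 21 + 84 + 70 + 119 = 294.
Column 4: 49 + 112 + 42 + 91 = 294.
All lines sum to 294.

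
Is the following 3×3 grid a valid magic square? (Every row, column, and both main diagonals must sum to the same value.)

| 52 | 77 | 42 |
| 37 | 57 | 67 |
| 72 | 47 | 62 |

Row 1: 52 + 77 + 42 = 171.
Row 2: 37 + 57 + 67 = 161.
Row 3: 72 + 47 + 62 = 181.
Column 1: 52 + 37 + 72 = 161.
Column 2: 77 + 57 + 47 = 181.
Column 3: 42 + 67 + 62 = 171.
Main diagonal: 52 + 57 + 62 = 171.
Anti-diagonal: 42 + 57 + 72 = 171.

No — row 2 sums to 161 but row 1 sums to 171.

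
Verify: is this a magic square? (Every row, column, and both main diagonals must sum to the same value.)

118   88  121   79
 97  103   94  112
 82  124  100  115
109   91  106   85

Row 1: 118 + 88 + 121 + 79 = 406.
Row 2: 97 + 103 + 94 + 112 = 406.
Row 3: 82 + 124 + 100 + 115 = 421.
Row 4: 109 + 91 + 106 + 85 = 391.
Column 1: 118 + 97 + 82 + 109 = 406.
Column 2: 88 + 103 + 124 + 91 = 406.
Column 3: 121 + 94 + 100 + 106 = 421.
Column 4: 79 + 112 + 115 + 85 = 391.
Main diagonal: 118 + 103 + 100 + 85 = 406.
Anti-diagonal: 79 + 94 + 124 + 109 = 406.

No — row 1 sums to 406 but row 3 sums to 421.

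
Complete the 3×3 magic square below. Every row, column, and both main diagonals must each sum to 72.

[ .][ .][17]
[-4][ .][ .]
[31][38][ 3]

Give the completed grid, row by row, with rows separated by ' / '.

45 10 17 / -4 24 52 / 31 38 3

Using column 1: -4 + 31 + ? → (1,1) = 72 − 27 = 45.
Column 3 must total 72; the given cells sum to 20, so (2,3) = 52.
Using main diagonal: 45 + 3 + ? → (2,2) = 72 − 48 = 24.
From row 1, 72 − (45 + 17) gives (1,2) = 10.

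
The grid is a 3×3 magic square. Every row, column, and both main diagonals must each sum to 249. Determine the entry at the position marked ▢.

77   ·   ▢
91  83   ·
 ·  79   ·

Row 2 must total 249; the given cells sum to 174, so (2,3) = 75.
The remaining cell in column 1 is (3,1) = 249 − 168 = 81.
The remaining cell in column 2 is (1,2) = 249 − 162 = 87.
Using main diagonal: 77 + 83 + ? → (3,3) = 249 − 160 = 89.
From anti-diagonal, 249 − (83 + 81) gives (1,3) = 85.

85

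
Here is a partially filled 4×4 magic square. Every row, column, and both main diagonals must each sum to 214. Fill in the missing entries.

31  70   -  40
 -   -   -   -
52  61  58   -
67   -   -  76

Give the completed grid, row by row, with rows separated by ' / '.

From row 1, 214 − (31 + 70 + 40) gives (1,3) = 73.
Row 3: 52 + 61 + 58 + ? = 214, so (3,4) = 43.
Column 1: 31 + 52 + 67 + ? = 214, so (2,1) = 64.
Using column 4: 40 + 43 + 76 + ? → (2,4) = 214 − 159 = 55.
The remaining cell in main diagonal is (2,2) = 214 − 165 = 49.
The remaining cell in anti-diagonal is (2,3) = 214 − 168 = 46.
Column 2 must total 214; the given cells sum to 180, so (4,2) = 34.
Using column 3: 73 + 46 + 58 + ? → (4,3) = 214 − 177 = 37.

31 70 73 40 / 64 49 46 55 / 52 61 58 43 / 67 34 37 76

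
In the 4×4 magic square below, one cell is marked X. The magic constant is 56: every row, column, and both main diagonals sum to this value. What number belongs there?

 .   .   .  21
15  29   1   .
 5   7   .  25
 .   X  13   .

The remaining cell in row 2 is (2,4) = 56 − 45 = 11.
Row 3: 5 + 7 + 25 + ? = 56, so (3,3) = 19.
Column 3: 1 + 19 + 13 + ? = 56, so (1,3) = 23.
Column 4: 21 + 11 + 25 + ? = 56, so (4,4) = -1.
Main diagonal: 29 + 19 + (-1) + ? = 56, so (1,1) = 9.
The remaining cell in anti-diagonal is (4,1) = 56 − 29 = 27.
The remaining cell in row 1 is (1,2) = 56 − 53 = 3.
From row 4, 56 − (27 + 13 + (-1)) gives (4,2) = 17.

17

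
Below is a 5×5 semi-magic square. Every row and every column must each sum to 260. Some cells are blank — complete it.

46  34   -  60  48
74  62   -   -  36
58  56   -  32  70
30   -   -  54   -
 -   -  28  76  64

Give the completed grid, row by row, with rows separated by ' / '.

46 34 72 60 48 / 74 62 50 38 36 / 58 56 44 32 70 / 30 68 66 54 42 / 52 40 28 76 64

Row 1 needs 260; the known cells sum to 188, so (1,3) = 72.
Row 3: 58 + 56 + 32 + 70 + ? = 260, so (3,3) = 44.
Column 1 needs 260; the known cells sum to 208, so (5,1) = 52.
From column 4, 260 − (60 + 32 + 54 + 76) gives (2,4) = 38.
Using column 5: 48 + 36 + 70 + 64 + ? → (4,5) = 260 − 218 = 42.
Row 2: 74 + 62 + 38 + 36 + ? = 260, so (2,3) = 50.
Row 5: 52 + 28 + 76 + 64 + ? = 260, so (5,2) = 40.
Column 2 must total 260; the given cells sum to 192, so (4,2) = 68.
From column 3, 260 − (72 + 50 + 44 + 28) gives (4,3) = 66.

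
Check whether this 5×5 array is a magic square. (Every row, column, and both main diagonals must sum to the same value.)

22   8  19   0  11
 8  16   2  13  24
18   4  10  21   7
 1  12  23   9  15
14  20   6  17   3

No — row 2 sums to 63 but row 1 sums to 60.

Row 1: 22 + 8 + 19 + 0 + 11 = 60.
Row 2: 8 + 16 + 2 + 13 + 24 = 63.
Row 3: 18 + 4 + 10 + 21 + 7 = 60.
Row 4: 1 + 12 + 23 + 9 + 15 = 60.
Row 5: 14 + 20 + 6 + 17 + 3 = 60.
Column 1: 22 + 8 + 18 + 1 + 14 = 63.
Column 2: 8 + 16 + 4 + 12 + 20 = 60.
Column 3: 19 + 2 + 10 + 23 + 6 = 60.
Column 4: 0 + 13 + 21 + 9 + 17 = 60.
Column 5: 11 + 24 + 7 + 15 + 3 = 60.
Main diagonal: 22 + 16 + 10 + 9 + 3 = 60.
Anti-diagonal: 11 + 13 + 10 + 12 + 14 = 60.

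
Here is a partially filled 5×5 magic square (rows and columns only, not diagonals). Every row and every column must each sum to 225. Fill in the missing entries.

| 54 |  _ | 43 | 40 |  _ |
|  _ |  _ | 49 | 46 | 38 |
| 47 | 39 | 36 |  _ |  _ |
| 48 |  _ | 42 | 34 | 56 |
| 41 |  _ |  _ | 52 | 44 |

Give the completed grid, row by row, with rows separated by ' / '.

54 51 43 40 37 / 35 57 49 46 38 / 47 39 36 53 50 / 48 45 42 34 56 / 41 33 55 52 44

Row 4 must total 225; the given cells sum to 180, so (4,2) = 45.
Column 1 must total 225; the given cells sum to 190, so (2,1) = 35.
Column 3: 43 + 49 + 36 + 42 + ? = 225, so (5,3) = 55.
The remaining cell in column 4 is (3,4) = 225 − 172 = 53.
The remaining cell in row 2 is (2,2) = 225 − 168 = 57.
From row 3, 225 − (47 + 39 + 36 + 53) gives (3,5) = 50.
The remaining cell in row 5 is (5,2) = 225 − 192 = 33.
From column 2, 225 − (57 + 39 + 45 + 33) gives (1,2) = 51.
Using column 5: 38 + 50 + 56 + 44 + ? → (1,5) = 225 − 188 = 37.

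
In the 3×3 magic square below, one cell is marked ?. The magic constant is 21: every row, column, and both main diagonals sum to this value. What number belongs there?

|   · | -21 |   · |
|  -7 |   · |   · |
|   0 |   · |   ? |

Column 1 needs 21; the known cells sum to -7, so (1,1) = 28.
Row 1: 28 + (-21) + ? = 21, so (1,3) = 14.
Anti-diagonal: 14 + 0 + ? = 21, so (2,2) = 7.
The remaining cell in row 2 is (2,3) = 21 − 0 = 21.
Column 2: -21 + 7 + ? = 21, so (3,2) = 35.
Column 3: 14 + 21 + ? = 21, so (3,3) = -14.

-14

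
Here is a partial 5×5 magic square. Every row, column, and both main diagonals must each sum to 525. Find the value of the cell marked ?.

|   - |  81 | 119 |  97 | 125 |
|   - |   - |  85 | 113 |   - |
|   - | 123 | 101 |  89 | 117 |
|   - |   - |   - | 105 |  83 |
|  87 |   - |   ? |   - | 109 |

From row 1, 525 − (81 + 119 + 97 + 125) gives (1,1) = 103.
The remaining cell in row 3 is (3,1) = 525 − 430 = 95.
From column 4, 525 − (97 + 113 + 89 + 105) gives (5,4) = 121.
The remaining cell in column 5 is (2,5) = 525 − 434 = 91.
The remaining cell in main diagonal is (2,2) = 525 − 418 = 107.
Using anti-diagonal: 125 + 113 + 101 + 87 + ? → (4,2) = 525 − 426 = 99.
From row 2, 525 − (107 + 85 + 113 + 91) gives (2,1) = 129.
Column 1 must total 525; the given cells sum to 414, so (4,1) = 111.
Using column 2: 81 + 107 + 123 + 99 + ? → (5,2) = 525 − 410 = 115.
Row 4: 111 + 99 + 105 + 83 + ? = 525, so (4,3) = 127.
Using row 5: 87 + 115 + 121 + 109 + ? → (5,3) = 525 − 432 = 93.

93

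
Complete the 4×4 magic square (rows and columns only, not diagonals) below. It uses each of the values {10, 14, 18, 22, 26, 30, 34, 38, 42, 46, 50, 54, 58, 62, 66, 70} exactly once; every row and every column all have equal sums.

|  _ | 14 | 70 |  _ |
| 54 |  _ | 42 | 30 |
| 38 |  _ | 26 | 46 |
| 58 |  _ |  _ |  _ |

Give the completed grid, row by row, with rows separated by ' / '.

10 14 70 66 / 54 34 42 30 / 38 50 26 46 / 58 62 22 18

The 16 entries sum to 640, so each line sums to 640/4 = 160.
Row 2 must total 160; the given cells sum to 126, so (2,2) = 34.
From row 3, 160 − (38 + 26 + 46) gives (3,2) = 50.
Column 1 must total 160; the given cells sum to 150, so (1,1) = 10.
Column 2 must total 160; the given cells sum to 98, so (4,2) = 62.
Column 3: 70 + 42 + 26 + ? = 160, so (4,3) = 22.
The remaining cell in row 1 is (1,4) = 160 − 94 = 66.
Using row 4: 58 + 62 + 22 + ? → (4,4) = 160 − 142 = 18.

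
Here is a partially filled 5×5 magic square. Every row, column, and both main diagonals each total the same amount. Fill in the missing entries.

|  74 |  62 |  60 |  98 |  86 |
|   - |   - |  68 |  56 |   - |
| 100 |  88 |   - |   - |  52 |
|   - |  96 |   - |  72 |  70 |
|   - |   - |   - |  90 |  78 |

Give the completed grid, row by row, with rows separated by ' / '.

74 62 60 98 86 / 82 80 68 56 94 / 100 88 76 64 52 / 58 96 84 72 70 / 66 54 92 90 78

Row 1 is already complete: 74 + 62 + 60 + 98 + 86 = 380, so that is the magic constant.
Column 4 needs 380; the known cells sum to 316, so (3,4) = 64.
Column 5 needs 380; the known cells sum to 286, so (2,5) = 94.
The remaining cell in row 3 is (3,3) = 380 − 304 = 76.
The remaining cell in main diagonal is (2,2) = 380 − 300 = 80.
Anti-diagonal needs 380; the known cells sum to 314, so (5,1) = 66.
From row 2, 380 − (80 + 68 + 56 + 94) gives (2,1) = 82.
Column 1 must total 380; the given cells sum to 322, so (4,1) = 58.
Using column 2: 62 + 80 + 88 + 96 + ? → (5,2) = 380 − 326 = 54.
From row 4, 380 − (58 + 96 + 72 + 70) gives (4,3) = 84.
The remaining cell in row 5 is (5,3) = 380 − 288 = 92.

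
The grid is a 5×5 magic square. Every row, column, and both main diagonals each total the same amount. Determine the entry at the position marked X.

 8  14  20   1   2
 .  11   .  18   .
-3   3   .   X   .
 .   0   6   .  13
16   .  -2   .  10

15

Row 1 is complete and sums to 45; that is the magic constant.
Using column 2: 14 + 11 + 3 + 0 + ? → (5,2) = 45 − 28 = 17.
Anti-diagonal needs 45; the known cells sum to 36, so (3,3) = 9.
Row 5 needs 45; the known cells sum to 41, so (5,4) = 4.
From column 3, 45 − (20 + 9 + 6 + (-2)) gives (2,3) = 12.
Using main diagonal: 8 + 11 + 9 + 10 + ? → (4,4) = 45 − 38 = 7.
Row 4 needs 45; the known cells sum to 26, so (4,1) = 19.
Column 1 needs 45; the known cells sum to 40, so (2,1) = 5.
The remaining cell in column 4 is (3,4) = 45 − 30 = 15.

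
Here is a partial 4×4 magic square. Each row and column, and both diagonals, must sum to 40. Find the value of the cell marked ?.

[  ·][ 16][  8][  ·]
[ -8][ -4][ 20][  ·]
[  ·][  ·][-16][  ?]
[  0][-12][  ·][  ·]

4

Row 2 must total 40; the given cells sum to 8, so (2,4) = 32.
The remaining cell in column 2 is (3,2) = 40 − 0 = 40.
Using column 3: 8 + 20 + (-16) + ? → (4,3) = 40 − 12 = 28.
Anti-diagonal needs 40; the known cells sum to 60, so (1,4) = -20.
The remaining cell in row 1 is (1,1) = 40 − 4 = 36.
From row 4, 40 − (0 + (-12) + 28) gives (4,4) = 24.
Column 1 needs 40; the known cells sum to 28, so (3,1) = 12.
Column 4: -20 + 32 + 24 + ? = 40, so (3,4) = 4.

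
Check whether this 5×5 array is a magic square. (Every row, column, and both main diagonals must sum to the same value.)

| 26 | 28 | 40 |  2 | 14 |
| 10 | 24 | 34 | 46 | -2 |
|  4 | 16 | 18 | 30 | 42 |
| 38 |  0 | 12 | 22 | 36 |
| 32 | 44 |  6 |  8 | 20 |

Row 1: 26 + 28 + 40 + 2 + 14 = 110.
Row 2: 10 + 24 + 34 + 46 + (-2) = 112.
Row 3: 4 + 16 + 18 + 30 + 42 = 110.
Row 4: 38 + 0 + 12 + 22 + 36 = 108.
Row 5: 32 + 44 + 6 + 8 + 20 = 110.
Column 1: 26 + 10 + 4 + 38 + 32 = 110.
Column 2: 28 + 24 + 16 + 0 + 44 = 112.
Column 3: 40 + 34 + 18 + 12 + 6 = 110.
Column 4: 2 + 46 + 30 + 22 + 8 = 108.
Column 5: 14 + (-2) + 42 + 36 + 20 = 110.
Main diagonal: 26 + 24 + 18 + 22 + 20 = 110.
Anti-diagonal: 14 + 46 + 18 + 0 + 32 = 110.

No — row 4 sums to 108 but anti-diagonal sums to 110.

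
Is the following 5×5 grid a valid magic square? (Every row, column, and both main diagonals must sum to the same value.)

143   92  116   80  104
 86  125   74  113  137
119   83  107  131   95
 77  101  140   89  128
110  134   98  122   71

Row 1: 143 + 92 + 116 + 80 + 104 = 535.
Row 2: 86 + 125 + 74 + 113 + 137 = 535.
Row 3: 119 + 83 + 107 + 131 + 95 = 535.
Row 4: 77 + 101 + 140 + 89 + 128 = 535.
Row 5: 110 + 134 + 98 + 122 + 71 = 535.
Column 1: 143 + 86 + 119 + 77 + 110 = 535.
Column 2: 92 + 125 + 83 + 101 + 134 = 535.
Column 3: 116 + 74 + 107 + 140 + 98 = 535.
Column 4: 80 + 113 + 131 + 89 + 122 = 535.
Column 5: 104 + 137 + 95 + 128 + 71 = 535.
Main diagonal: 143 + 125 + 107 + 89 + 71 = 535.
Anti-diagonal: 104 + 113 + 107 + 101 + 110 = 535.
All lines sum to 535.

Yes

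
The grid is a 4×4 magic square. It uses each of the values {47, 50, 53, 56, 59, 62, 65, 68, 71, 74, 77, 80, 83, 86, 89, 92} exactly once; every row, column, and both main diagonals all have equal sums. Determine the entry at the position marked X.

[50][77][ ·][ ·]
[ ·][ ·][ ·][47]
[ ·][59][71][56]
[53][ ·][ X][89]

The 16 entries sum to 1112, so each line sums to 1112/4 = 278.
From row 3, 278 − (59 + 71 + 56) gives (3,1) = 92.
Column 1: 50 + 92 + 53 + ? = 278, so (2,1) = 83.
From column 4, 278 − (47 + 56 + 89) gives (1,4) = 86.
Main diagonal: 50 + 71 + 89 + ? = 278, so (2,2) = 68.
Anti-diagonal must total 278; the given cells sum to 198, so (2,3) = 80.
The remaining cell in row 1 is (1,3) = 278 − 213 = 65.
Column 2 needs 278; the known cells sum to 204, so (4,2) = 74.
Column 3 needs 278; the known cells sum to 216, so (4,3) = 62.

62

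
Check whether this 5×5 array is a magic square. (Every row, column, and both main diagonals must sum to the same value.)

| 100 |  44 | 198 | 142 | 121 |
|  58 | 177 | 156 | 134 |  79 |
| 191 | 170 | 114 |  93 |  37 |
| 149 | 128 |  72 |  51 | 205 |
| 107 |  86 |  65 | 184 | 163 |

Row 1: 100 + 44 + 198 + 142 + 121 = 605.
Row 2: 58 + 177 + 156 + 134 + 79 = 604.
Row 3: 191 + 170 + 114 + 93 + 37 = 605.
Row 4: 149 + 128 + 72 + 51 + 205 = 605.
Row 5: 107 + 86 + 65 + 184 + 163 = 605.
Column 1: 100 + 58 + 191 + 149 + 107 = 605.
Column 2: 44 + 177 + 170 + 128 + 86 = 605.
Column 3: 198 + 156 + 114 + 72 + 65 = 605.
Column 4: 142 + 134 + 93 + 51 + 184 = 604.
Column 5: 121 + 79 + 37 + 205 + 163 = 605.
Main diagonal: 100 + 177 + 114 + 51 + 163 = 605.
Anti-diagonal: 121 + 134 + 114 + 128 + 107 = 604.

No — row 2 sums to 604 but column 3 sums to 605.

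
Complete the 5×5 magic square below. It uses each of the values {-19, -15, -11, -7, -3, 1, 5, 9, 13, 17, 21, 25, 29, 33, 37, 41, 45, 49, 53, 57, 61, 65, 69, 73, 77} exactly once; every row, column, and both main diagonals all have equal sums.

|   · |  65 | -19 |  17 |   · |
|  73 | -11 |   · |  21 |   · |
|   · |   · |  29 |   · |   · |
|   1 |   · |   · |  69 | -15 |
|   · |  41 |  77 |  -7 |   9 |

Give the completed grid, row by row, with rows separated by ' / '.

49 65 -19 17 33 / 73 -11 5 21 57 / -3 13 29 45 61 / 1 37 53 69 -15 / 25 41 77 -7 9

The 25 entries sum to 725, so each line sums to 725/5 = 145.
From row 5, 145 − (41 + 77 + (-7) + 9) gives (5,1) = 25.
Column 4 needs 145; the known cells sum to 100, so (3,4) = 45.
From main diagonal, 145 − (-11 + 29 + 69 + 9) gives (1,1) = 49.
Row 1: 49 + 65 + (-19) + 17 + ? = 145, so (1,5) = 33.
The remaining cell in column 1 is (3,1) = 145 − 148 = -3.
Anti-diagonal: 33 + 21 + 29 + 25 + ? = 145, so (4,2) = 37.
From row 4, 145 − (1 + 37 + 69 + (-15)) gives (4,3) = 53.
Column 2: 65 + (-11) + 37 + 41 + ? = 145, so (3,2) = 13.
The remaining cell in column 3 is (2,3) = 145 − 140 = 5.
The remaining cell in row 2 is (2,5) = 145 − 88 = 57.
From row 3, 145 − (-3 + 13 + 29 + 45) gives (3,5) = 61.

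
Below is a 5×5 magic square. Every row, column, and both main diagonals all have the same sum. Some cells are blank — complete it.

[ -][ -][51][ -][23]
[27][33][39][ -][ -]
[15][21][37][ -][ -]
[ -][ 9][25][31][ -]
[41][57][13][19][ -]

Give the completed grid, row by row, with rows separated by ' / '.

29 45 51 17 23 / 27 33 39 55 11 / 15 21 37 43 49 / 53 9 25 31 47 / 41 57 13 19 35

Column 3 is already complete: 51 + 39 + 37 + 25 + 13 = 165, so that is the magic constant.
From row 5, 165 − (41 + 57 + 13 + 19) gives (5,5) = 35.
From column 2, 165 − (33 + 21 + 9 + 57) gives (1,2) = 45.
From main diagonal, 165 − (33 + 37 + 31 + 35) gives (1,1) = 29.
From anti-diagonal, 165 − (23 + 37 + 9 + 41) gives (2,4) = 55.
Row 1 needs 165; the known cells sum to 148, so (1,4) = 17.
Using row 2: 27 + 33 + 39 + 55 + ? → (2,5) = 165 − 154 = 11.
The remaining cell in column 1 is (4,1) = 165 − 112 = 53.
The remaining cell in column 4 is (3,4) = 165 − 122 = 43.
From row 3, 165 − (15 + 21 + 37 + 43) gives (3,5) = 49.
Row 4 must total 165; the given cells sum to 118, so (4,5) = 47.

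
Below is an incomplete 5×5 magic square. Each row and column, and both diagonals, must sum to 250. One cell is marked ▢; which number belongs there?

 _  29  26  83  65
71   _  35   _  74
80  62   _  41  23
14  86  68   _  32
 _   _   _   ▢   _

From row 1, 250 − (29 + 26 + 83 + 65) gives (1,1) = 47.
Row 3 must total 250; the given cells sum to 206, so (3,3) = 44.
The remaining cell in row 4 is (4,4) = 250 − 200 = 50.
Column 1 must total 250; the given cells sum to 212, so (5,1) = 38.
The remaining cell in column 3 is (5,3) = 250 − 173 = 77.
From column 5, 250 − (65 + 74 + 23 + 32) gives (5,5) = 56.
Main diagonal: 47 + 44 + 50 + 56 + ? = 250, so (2,2) = 53.
Anti-diagonal must total 250; the given cells sum to 233, so (2,4) = 17.
From column 2, 250 − (29 + 53 + 62 + 86) gives (5,2) = 20.
Column 4: 83 + 17 + 41 + 50 + ? = 250, so (5,4) = 59.

59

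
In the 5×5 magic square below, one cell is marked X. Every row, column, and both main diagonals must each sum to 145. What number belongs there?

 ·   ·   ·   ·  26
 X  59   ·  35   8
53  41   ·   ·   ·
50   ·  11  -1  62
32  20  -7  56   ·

-4

The remaining cell in row 4 is (4,2) = 145 − 122 = 23.
Row 5 needs 145; the known cells sum to 101, so (5,5) = 44.
Column 2 must total 145; the given cells sum to 143, so (1,2) = 2.
Column 5: 26 + 8 + 62 + 44 + ? = 145, so (3,5) = 5.
Anti-diagonal needs 145; the known cells sum to 116, so (3,3) = 29.
Row 3 must total 145; the given cells sum to 128, so (3,4) = 17.
Column 4 must total 145; the given cells sum to 107, so (1,4) = 38.
The remaining cell in main diagonal is (1,1) = 145 − 131 = 14.
Row 1: 14 + 2 + 38 + 26 + ? = 145, so (1,3) = 65.
Column 1 needs 145; the known cells sum to 149, so (2,1) = -4.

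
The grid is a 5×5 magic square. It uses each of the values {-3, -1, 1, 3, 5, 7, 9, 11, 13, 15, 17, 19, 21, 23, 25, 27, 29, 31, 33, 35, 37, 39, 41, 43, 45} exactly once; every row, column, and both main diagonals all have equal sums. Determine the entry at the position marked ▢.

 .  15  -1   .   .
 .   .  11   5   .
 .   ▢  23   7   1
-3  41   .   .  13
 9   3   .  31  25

29

The 25 entries sum to 525, so each line sums to 525/5 = 105.
From row 5, 105 − (9 + 3 + 31 + 25) gives (5,3) = 37.
Column 3: -1 + 11 + 23 + 37 + ? = 105, so (4,3) = 35.
Anti-diagonal needs 105; the known cells sum to 78, so (1,5) = 27.
Row 4 must total 105; the given cells sum to 86, so (4,4) = 19.
Column 4: 5 + 7 + 19 + 31 + ? = 105, so (1,4) = 43.
Column 5 must total 105; the given cells sum to 66, so (2,5) = 39.
Row 1 must total 105; the given cells sum to 84, so (1,1) = 21.
Main diagonal must total 105; the given cells sum to 88, so (2,2) = 17.
From row 2, 105 − (17 + 11 + 5 + 39) gives (2,1) = 33.
Column 1: 21 + 33 + (-3) + 9 + ? = 105, so (3,1) = 45.
Column 2 must total 105; the given cells sum to 76, so (3,2) = 29.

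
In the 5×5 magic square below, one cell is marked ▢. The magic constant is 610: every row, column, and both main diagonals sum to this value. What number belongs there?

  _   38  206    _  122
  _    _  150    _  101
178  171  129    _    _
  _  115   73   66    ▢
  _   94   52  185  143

199

Row 5: 94 + 52 + 185 + 143 + ? = 610, so (5,1) = 136.
Column 2 needs 610; the known cells sum to 418, so (2,2) = 192.
Using main diagonal: 192 + 129 + 66 + 143 + ? → (1,1) = 610 − 530 = 80.
The remaining cell in anti-diagonal is (2,4) = 610 − 502 = 108.
Row 1 must total 610; the given cells sum to 446, so (1,4) = 164.
Row 2 needs 610; the known cells sum to 551, so (2,1) = 59.
Column 1 needs 610; the known cells sum to 453, so (4,1) = 157.
Column 4 must total 610; the given cells sum to 523, so (3,4) = 87.
Using row 3: 178 + 171 + 129 + 87 + ? → (3,5) = 610 − 565 = 45.
Row 4 must total 610; the given cells sum to 411, so (4,5) = 199.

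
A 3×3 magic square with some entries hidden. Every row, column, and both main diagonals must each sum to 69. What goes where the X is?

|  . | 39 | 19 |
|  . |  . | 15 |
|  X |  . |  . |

27

The remaining cell in row 1 is (1,1) = 69 − 58 = 11.
Using column 3: 19 + 15 + ? → (3,3) = 69 − 34 = 35.
Main diagonal must total 69; the given cells sum to 46, so (2,2) = 23.
The remaining cell in anti-diagonal is (3,1) = 69 − 42 = 27.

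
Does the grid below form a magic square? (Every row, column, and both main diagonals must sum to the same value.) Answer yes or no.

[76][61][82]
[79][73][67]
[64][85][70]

Row 1: 76 + 61 + 82 = 219.
Row 2: 79 + 73 + 67 = 219.
Row 3: 64 + 85 + 70 = 219.
Column 1: 76 + 79 + 64 = 219.
Column 2: 61 + 73 + 85 = 219.
Column 3: 82 + 67 + 70 = 219.
Main diagonal: 76 + 73 + 70 = 219.
Anti-diagonal: 82 + 73 + 64 = 219.
All lines sum to 219.

Yes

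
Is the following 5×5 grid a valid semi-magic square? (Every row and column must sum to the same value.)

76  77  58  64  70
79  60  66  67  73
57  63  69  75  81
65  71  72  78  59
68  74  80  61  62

Yes

Row 1: 76 + 77 + 58 + 64 + 70 = 345.
Row 2: 79 + 60 + 66 + 67 + 73 = 345.
Row 3: 57 + 63 + 69 + 75 + 81 = 345.
Row 4: 65 + 71 + 72 + 78 + 59 = 345.
Row 5: 68 + 74 + 80 + 61 + 62 = 345.
Column 1: 76 + 79 + 57 + 65 + 68 = 345.
Column 2: 77 + 60 + 63 + 71 + 74 = 345.
Column 3: 58 + 66 + 69 + 72 + 80 = 345.
Column 4: 64 + 67 + 75 + 78 + 61 = 345.
Column 5: 70 + 73 + 81 + 59 + 62 = 345.
All lines sum to 345.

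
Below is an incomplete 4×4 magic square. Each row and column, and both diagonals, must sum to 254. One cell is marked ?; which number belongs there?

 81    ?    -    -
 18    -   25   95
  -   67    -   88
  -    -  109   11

Using row 2: 18 + 25 + 95 + ? → (2,2) = 254 − 138 = 116.
The remaining cell in column 4 is (1,4) = 254 − 194 = 60.
Using main diagonal: 81 + 116 + 11 + ? → (3,3) = 254 − 208 = 46.
Anti-diagonal needs 254; the known cells sum to 152, so (4,1) = 102.
The remaining cell in row 3 is (3,1) = 254 − 201 = 53.
Row 4 needs 254; the known cells sum to 222, so (4,2) = 32.
The remaining cell in column 2 is (1,2) = 254 − 215 = 39.

39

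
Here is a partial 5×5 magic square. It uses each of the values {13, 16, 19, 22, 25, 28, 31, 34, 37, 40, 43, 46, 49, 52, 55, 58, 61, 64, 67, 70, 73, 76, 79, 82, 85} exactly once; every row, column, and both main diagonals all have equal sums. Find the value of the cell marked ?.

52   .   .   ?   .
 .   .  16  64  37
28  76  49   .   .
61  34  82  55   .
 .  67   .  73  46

31

The 25 entries sum to 1225, so each line sums to 1225/5 = 245.
From row 4, 245 − (61 + 34 + 82 + 55) gives (4,5) = 13.
From main diagonal, 245 − (52 + 49 + 55 + 46) gives (2,2) = 43.
Row 2 must total 245; the given cells sum to 160, so (2,1) = 85.
Using column 1: 52 + 85 + 28 + 61 + ? → (5,1) = 245 − 226 = 19.
The remaining cell in column 2 is (1,2) = 245 − 220 = 25.
Anti-diagonal must total 245; the given cells sum to 166, so (1,5) = 79.
Row 5 needs 245; the known cells sum to 205, so (5,3) = 40.
Using column 3: 16 + 49 + 82 + 40 + ? → (1,3) = 245 − 187 = 58.
From column 5, 245 − (79 + 37 + 13 + 46) gives (3,5) = 70.
The remaining cell in row 1 is (1,4) = 245 − 214 = 31.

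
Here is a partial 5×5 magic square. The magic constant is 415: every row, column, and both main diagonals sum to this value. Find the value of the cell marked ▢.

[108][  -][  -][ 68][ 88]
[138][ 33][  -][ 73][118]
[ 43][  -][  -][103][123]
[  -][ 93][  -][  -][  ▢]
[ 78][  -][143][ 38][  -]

Row 2 must total 415; the given cells sum to 362, so (2,3) = 53.
Column 1 needs 415; the known cells sum to 367, so (4,1) = 48.
Column 4: 68 + 73 + 103 + 38 + ? = 415, so (4,4) = 133.
Using anti-diagonal: 88 + 73 + 93 + 78 + ? → (3,3) = 415 − 332 = 83.
Row 3 must total 415; the given cells sum to 352, so (3,2) = 63.
Main diagonal must total 415; the given cells sum to 357, so (5,5) = 58.
Using row 5: 78 + 143 + 38 + 58 + ? → (5,2) = 415 − 317 = 98.
The remaining cell in column 2 is (1,2) = 415 − 287 = 128.
The remaining cell in column 5 is (4,5) = 415 − 387 = 28.

28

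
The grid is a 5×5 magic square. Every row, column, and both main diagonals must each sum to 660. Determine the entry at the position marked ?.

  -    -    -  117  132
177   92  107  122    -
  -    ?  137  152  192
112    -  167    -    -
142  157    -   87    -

Using row 2: 177 + 92 + 107 + 122 + ? → (2,5) = 660 − 498 = 162.
From column 4, 660 − (117 + 122 + 152 + 87) gives (4,4) = 182.
Anti-diagonal needs 660; the known cells sum to 533, so (4,2) = 127.
Using row 4: 112 + 127 + 167 + 182 + ? → (4,5) = 660 − 588 = 72.
The remaining cell in column 5 is (5,5) = 660 − 558 = 102.
The remaining cell in main diagonal is (1,1) = 660 − 513 = 147.
Row 5 must total 660; the given cells sum to 488, so (5,3) = 172.
The remaining cell in column 1 is (3,1) = 660 − 578 = 82.
Using column 3: 107 + 137 + 167 + 172 + ? → (1,3) = 660 − 583 = 77.
The remaining cell in row 1 is (1,2) = 660 − 473 = 187.
The remaining cell in row 3 is (3,2) = 660 − 563 = 97.

97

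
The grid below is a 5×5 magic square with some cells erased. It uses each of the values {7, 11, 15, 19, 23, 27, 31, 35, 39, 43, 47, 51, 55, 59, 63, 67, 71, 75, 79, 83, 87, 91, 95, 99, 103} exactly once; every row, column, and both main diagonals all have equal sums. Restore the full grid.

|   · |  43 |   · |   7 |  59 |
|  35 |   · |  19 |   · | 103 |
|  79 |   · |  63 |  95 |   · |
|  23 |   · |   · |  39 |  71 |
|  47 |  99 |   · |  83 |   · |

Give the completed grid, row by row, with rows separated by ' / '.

91 43 75 7 59 / 35 67 19 51 103 / 79 11 63 95 27 / 23 55 87 39 71 / 47 99 31 83 15

The 25 entries sum to 1375, so each line sums to 1375/5 = 275.
Column 1: 35 + 79 + 23 + 47 + ? = 275, so (1,1) = 91.
Using column 4: 7 + 95 + 39 + 83 + ? → (2,4) = 275 − 224 = 51.
Using anti-diagonal: 59 + 51 + 63 + 47 + ? → (4,2) = 275 − 220 = 55.
From row 1, 275 − (91 + 43 + 7 + 59) gives (1,3) = 75.
Row 2: 35 + 19 + 51 + 103 + ? = 275, so (2,2) = 67.
Row 4 must total 275; the given cells sum to 188, so (4,3) = 87.
Column 2 must total 275; the given cells sum to 264, so (3,2) = 11.
Column 3: 75 + 19 + 63 + 87 + ? = 275, so (5,3) = 31.
Main diagonal needs 275; the known cells sum to 260, so (5,5) = 15.
Row 3 must total 275; the given cells sum to 248, so (3,5) = 27.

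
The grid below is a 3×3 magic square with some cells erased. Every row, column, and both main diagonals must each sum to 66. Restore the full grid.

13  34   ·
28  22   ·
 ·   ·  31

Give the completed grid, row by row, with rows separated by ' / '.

Row 1: 13 + 34 + ? = 66, so (1,3) = 19.
From row 2, 66 − (28 + 22) gives (2,3) = 16.
The remaining cell in column 1 is (3,1) = 66 − 41 = 25.
Column 2 must total 66; the given cells sum to 56, so (3,2) = 10.

13 34 19 / 28 22 16 / 25 10 31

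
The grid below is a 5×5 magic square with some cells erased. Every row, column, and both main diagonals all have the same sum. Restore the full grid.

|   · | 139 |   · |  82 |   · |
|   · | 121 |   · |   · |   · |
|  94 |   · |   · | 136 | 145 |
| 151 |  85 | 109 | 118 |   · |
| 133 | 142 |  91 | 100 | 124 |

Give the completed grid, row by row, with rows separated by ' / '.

115 139 148 82 106 / 97 121 130 154 88 / 94 103 112 136 145 / 151 85 109 118 127 / 133 142 91 100 124

Row 5 is already complete: 133 + 142 + 91 + 100 + 124 = 590, so that is the magic constant.
From row 4, 590 − (151 + 85 + 109 + 118) gives (4,5) = 127.
Using column 2: 139 + 121 + 85 + 142 + ? → (3,2) = 590 − 487 = 103.
Column 4 needs 590; the known cells sum to 436, so (2,4) = 154.
The remaining cell in row 3 is (3,3) = 590 − 478 = 112.
From main diagonal, 590 − (121 + 112 + 118 + 124) gives (1,1) = 115.
Anti-diagonal needs 590; the known cells sum to 484, so (1,5) = 106.
Row 1 needs 590; the known cells sum to 442, so (1,3) = 148.
Column 1 needs 590; the known cells sum to 493, so (2,1) = 97.
Column 3 must total 590; the given cells sum to 460, so (2,3) = 130.
Column 5 must total 590; the given cells sum to 502, so (2,5) = 88.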